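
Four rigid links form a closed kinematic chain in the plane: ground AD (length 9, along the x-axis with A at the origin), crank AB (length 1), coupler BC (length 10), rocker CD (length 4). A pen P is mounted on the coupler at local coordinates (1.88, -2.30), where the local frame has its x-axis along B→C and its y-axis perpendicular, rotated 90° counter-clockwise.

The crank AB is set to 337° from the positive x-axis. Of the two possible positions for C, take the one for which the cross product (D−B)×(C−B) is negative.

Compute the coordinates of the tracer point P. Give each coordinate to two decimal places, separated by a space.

A=(0,0), D=(9.00,0)
B = A + 1.00·(cos337°, sin337°) = (0.9205, -0.3907)
|BD| = 8.0889
circle(B,10.00) ∩ circle(D,4.00): a=9.2367, h=3.8318
  candidates: C₊=(9.9614,3.8828) cross=30.995; C₋=(10.3316,-3.7719) cross=-30.995
  mode - wants cross < 0 → take C=(10.3316,-3.7719) (cross=-30.995)
ex = (C−B)/|BC| = (0.9411,-0.3381); ey = (0.3381,0.9411)
P = B + 1.88·ex + -2.30·ey = (1.9121,-3.1909)

1.91 -3.19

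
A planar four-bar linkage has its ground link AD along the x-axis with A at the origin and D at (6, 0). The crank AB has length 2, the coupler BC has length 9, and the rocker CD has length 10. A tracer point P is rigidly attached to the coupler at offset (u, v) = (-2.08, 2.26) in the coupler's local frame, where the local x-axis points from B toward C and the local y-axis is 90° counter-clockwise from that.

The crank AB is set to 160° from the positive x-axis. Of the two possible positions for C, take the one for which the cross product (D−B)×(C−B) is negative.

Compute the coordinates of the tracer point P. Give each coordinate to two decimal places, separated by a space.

-0.14 3.21

A=(0,0), D=(6.00,0)
B = A + 2.00·(cos160°, sin160°) = (-1.8794, 0.6840)
|BD| = 7.9090
circle(B,9.00) ∩ circle(D,10.00): a=2.7534, h=8.5685
  candidates: C₊=(1.6047,8.9823) cross=67.768; C₋=(0.1226,-8.0905) cross=-67.768
  mode - wants cross < 0 → take C=(0.1226,-8.0905) (cross=-67.768)
ex = (C−B)/|BC| = (0.2224,-0.9749); ey = (0.9749,0.2224)
P = B + -2.08·ex + 2.26·ey = (-0.1387,3.2146)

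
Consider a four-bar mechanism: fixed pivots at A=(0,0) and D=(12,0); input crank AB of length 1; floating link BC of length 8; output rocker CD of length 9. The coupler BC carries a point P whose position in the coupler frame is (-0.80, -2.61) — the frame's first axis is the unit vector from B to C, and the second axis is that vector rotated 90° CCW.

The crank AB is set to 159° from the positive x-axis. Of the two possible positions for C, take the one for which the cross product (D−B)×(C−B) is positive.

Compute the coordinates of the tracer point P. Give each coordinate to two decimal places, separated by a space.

0.21 -2.12

A=(0,0), D=(12.00,0)
B = A + 1.00·(cos159°, sin159°) = (-0.9336, 0.3584)
|BD| = 12.9385
circle(B,8.00) ∩ circle(D,9.00): a=5.8123, h=5.4970
  candidates: C₊=(5.0288,5.6923) cross=71.123; C₋=(4.7243,-5.2975) cross=-71.123
  mode + wants cross > 0 → take C=(5.0288,5.6923) (cross=71.123)
ex = (C−B)/|BC| = (0.7453,0.6667); ey = (-0.6667,0.7453)
P = B + -0.80·ex + -2.61·ey = (0.2104,-2.1202)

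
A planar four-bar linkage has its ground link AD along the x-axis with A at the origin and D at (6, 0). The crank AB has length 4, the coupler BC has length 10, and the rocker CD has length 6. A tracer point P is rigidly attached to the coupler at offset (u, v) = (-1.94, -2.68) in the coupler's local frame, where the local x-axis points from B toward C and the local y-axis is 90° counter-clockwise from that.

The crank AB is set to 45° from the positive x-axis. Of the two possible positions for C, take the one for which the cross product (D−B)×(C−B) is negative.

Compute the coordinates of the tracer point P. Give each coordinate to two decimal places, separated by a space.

-0.48 2.99

A=(0,0), D=(6.00,0)
B = A + 4.00·(cos45°, sin45°) = (2.8284, 2.8284)
|BD| = 4.2496
circle(B,10.00) ∩ circle(D,6.00): a=9.6550, h=2.6042
  candidates: C₊=(11.7675,-1.6541) cross=11.067; C₋=(8.3009,-5.5413) cross=-11.067
  mode - wants cross < 0 → take C=(8.3009,-5.5413) (cross=-11.067)
ex = (C−B)/|BC| = (0.5472,-0.8370); ey = (0.8370,0.5472)
P = B + -1.94·ex + -2.68·ey = (-0.4763,2.9855)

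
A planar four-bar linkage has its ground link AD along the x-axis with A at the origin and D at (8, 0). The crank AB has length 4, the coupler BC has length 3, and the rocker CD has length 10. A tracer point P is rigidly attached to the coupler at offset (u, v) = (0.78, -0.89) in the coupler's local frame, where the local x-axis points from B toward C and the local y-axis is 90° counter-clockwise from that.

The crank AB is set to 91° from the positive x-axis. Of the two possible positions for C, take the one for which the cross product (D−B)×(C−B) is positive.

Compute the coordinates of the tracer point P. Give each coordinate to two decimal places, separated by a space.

1.00 4.51

A=(0,0), D=(8.00,0)
B = A + 4.00·(cos91°, sin91°) = (-0.0698, 3.9994)
|BD| = 9.0065
circle(B,3.00) ∩ circle(D,10.00): a=-0.5487, h=2.9494
  candidates: C₊=(0.7483,6.8857) cross=26.564; C₋=(-1.8711,1.6004) cross=-26.564
  mode + wants cross > 0 → take C=(0.7483,6.8857) (cross=26.564)
ex = (C−B)/|BC| = (0.2727,0.9621); ey = (-0.9621,0.2727)
P = B + 0.78·ex + -0.89·ey = (0.9992,4.5071)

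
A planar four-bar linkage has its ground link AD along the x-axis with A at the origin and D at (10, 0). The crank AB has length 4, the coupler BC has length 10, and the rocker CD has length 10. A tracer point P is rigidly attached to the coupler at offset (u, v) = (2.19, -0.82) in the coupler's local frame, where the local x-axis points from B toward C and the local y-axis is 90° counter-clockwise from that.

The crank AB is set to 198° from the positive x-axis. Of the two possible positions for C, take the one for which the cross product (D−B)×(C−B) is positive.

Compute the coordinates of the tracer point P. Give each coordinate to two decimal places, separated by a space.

A=(0,0), D=(10.00,0)
B = A + 4.00·(cos198°, sin198°) = (-3.8042, -1.2361)
|BD| = 13.8595
circle(B,10.00) ∩ circle(D,10.00): a=6.9297, h=7.2096
  candidates: C₊=(2.4549,6.5629) cross=99.922; C₋=(3.7409,-7.7989) cross=-99.922
  mode + wants cross > 0 → take C=(2.4549,6.5629) (cross=99.922)
ex = (C−B)/|BC| = (0.6259,0.7799); ey = (-0.7799,0.6259)
P = B + 2.19·ex + -0.82·ey = (-1.7940,-0.0413)

-1.79 -0.04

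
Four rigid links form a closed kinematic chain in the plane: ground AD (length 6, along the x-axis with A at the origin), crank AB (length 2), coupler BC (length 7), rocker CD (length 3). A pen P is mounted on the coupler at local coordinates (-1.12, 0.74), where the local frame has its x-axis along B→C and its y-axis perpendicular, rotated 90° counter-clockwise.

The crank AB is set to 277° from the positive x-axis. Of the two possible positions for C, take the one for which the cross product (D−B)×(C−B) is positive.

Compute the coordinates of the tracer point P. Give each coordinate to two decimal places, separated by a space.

-1.07 -2.24

A=(0,0), D=(6.00,0)
B = A + 2.00·(cos277°, sin277°) = (0.2437, -1.9851)
|BD| = 6.0889
circle(B,7.00) ∩ circle(D,3.00): a=6.3291, h=2.9904
  candidates: C₊=(5.2521,2.9053) cross=18.208; C₋=(7.2020,-2.7487) cross=-18.208
  mode + wants cross > 0 → take C=(5.2521,2.9053) (cross=18.208)
ex = (C−B)/|BC| = (0.7155,0.6986); ey = (-0.6986,0.7155)
P = B + -1.12·ex + 0.74·ey = (-1.0746,-2.2381)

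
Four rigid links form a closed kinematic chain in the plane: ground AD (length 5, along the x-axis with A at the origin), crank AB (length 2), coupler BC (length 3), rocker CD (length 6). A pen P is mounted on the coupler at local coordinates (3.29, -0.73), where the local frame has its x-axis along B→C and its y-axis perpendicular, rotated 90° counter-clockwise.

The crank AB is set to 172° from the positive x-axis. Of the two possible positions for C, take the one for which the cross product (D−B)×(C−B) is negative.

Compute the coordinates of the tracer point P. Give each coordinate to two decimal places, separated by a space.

-1.02 -2.95

A=(0,0), D=(5.00,0)
B = A + 2.00·(cos172°, sin172°) = (-1.9805, 0.2783)
|BD| = 6.9861
circle(B,3.00) ∩ circle(D,6.00): a=1.5606, h=2.5621
  candidates: C₊=(-0.3191,2.7762) cross=17.899; C₋=(-0.5232,-2.3439) cross=-17.899
  mode - wants cross < 0 → take C=(-0.5232,-2.3439) (cross=-17.899)
ex = (C−B)/|BC| = (0.4858,-0.8741); ey = (0.8741,0.4858)
P = B + 3.29·ex + -0.73·ey = (-1.0204,-2.9520)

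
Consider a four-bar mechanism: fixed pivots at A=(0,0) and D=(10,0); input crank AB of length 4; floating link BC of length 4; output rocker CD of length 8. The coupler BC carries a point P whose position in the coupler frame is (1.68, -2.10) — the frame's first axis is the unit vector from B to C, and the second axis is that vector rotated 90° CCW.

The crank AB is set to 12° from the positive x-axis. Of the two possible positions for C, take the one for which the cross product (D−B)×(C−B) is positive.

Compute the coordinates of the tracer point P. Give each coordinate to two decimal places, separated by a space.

A=(0,0), D=(10.00,0)
B = A + 4.00·(cos12°, sin12°) = (3.9126, 0.8316)
|BD| = 6.1440
circle(B,4.00) ∩ circle(D,8.00): a=-0.8343, h=3.9120
  candidates: C₊=(3.6155,4.8206) cross=24.035; C₋=(2.5564,-2.9314) cross=-24.035
  mode + wants cross > 0 → take C=(3.6155,4.8206) (cross=24.035)
ex = (C−B)/|BC| = (-0.0743,0.9972); ey = (-0.9972,-0.0743)
P = B + 1.68·ex + -2.10·ey = (5.8820,2.6630)

5.88 2.66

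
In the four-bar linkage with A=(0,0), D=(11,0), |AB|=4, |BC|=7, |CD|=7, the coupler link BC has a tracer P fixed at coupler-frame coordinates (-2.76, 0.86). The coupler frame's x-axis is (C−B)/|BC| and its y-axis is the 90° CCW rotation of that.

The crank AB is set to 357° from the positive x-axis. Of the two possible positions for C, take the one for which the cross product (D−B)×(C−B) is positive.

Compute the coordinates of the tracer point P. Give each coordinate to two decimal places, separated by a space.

1.93 -2.23

A=(0,0), D=(11.00,0)
B = A + 4.00·(cos357°, sin357°) = (3.9945, -0.2093)
|BD| = 7.0086
circle(B,7.00) ∩ circle(D,7.00): a=3.5043, h=6.0597
  candidates: C₊=(7.3163,5.9523) cross=42.470; C₋=(7.6783,-6.1617) cross=-42.470
  mode + wants cross > 0 → take C=(7.3163,5.9523) (cross=42.470)
ex = (C−B)/|BC| = (0.4745,0.8802); ey = (-0.8802,0.4745)
P = B + -2.76·ex + 0.86·ey = (1.9278,-2.2307)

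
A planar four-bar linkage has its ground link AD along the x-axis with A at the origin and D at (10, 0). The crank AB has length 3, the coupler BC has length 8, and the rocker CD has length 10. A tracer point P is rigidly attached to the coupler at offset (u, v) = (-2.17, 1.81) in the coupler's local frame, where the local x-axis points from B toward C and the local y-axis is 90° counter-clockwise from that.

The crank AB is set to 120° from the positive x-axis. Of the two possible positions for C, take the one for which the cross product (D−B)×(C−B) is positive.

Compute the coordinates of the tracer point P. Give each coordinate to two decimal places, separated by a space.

-4.32 2.38

A=(0,0), D=(10.00,0)
B = A + 3.00·(cos120°, sin120°) = (-1.5000, 2.5981)
|BD| = 11.7898
circle(B,8.00) ∩ circle(D,10.00): a=4.3682, h=6.7022
  candidates: C₊=(4.2377,8.1729) cross=79.017; C₋=(1.2839,-4.9019) cross=-79.017
  mode + wants cross > 0 → take C=(4.2377,8.1729) (cross=79.017)
ex = (C−B)/|BC| = (0.7172,0.6969); ey = (-0.6969,0.7172)
P = B + -2.17·ex + 1.81·ey = (-4.3177,2.3841)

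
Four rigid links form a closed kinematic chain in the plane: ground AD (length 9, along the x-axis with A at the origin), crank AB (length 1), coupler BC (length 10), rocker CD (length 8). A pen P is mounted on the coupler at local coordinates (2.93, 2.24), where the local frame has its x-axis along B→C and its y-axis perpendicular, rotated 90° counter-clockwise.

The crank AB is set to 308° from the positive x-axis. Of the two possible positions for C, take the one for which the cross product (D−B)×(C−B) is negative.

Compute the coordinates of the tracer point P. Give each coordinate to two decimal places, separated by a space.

4.27 -1.29

A=(0,0), D=(9.00,0)
B = A + 1.00·(cos308°, sin308°) = (0.6157, -0.7880)
|BD| = 8.4213
circle(B,10.00) ∩ circle(D,8.00): a=6.3481, h=7.7267
  candidates: C₊=(6.2129,7.4988) cross=65.069; C₋=(7.6589,-7.8868) cross=-65.069
  mode - wants cross < 0 → take C=(7.6589,-7.8868) (cross=-65.069)
ex = (C−B)/|BC| = (0.7043,-0.7099); ey = (0.7099,0.7043)
P = B + 2.93·ex + 2.24·ey = (4.2695,-1.2903)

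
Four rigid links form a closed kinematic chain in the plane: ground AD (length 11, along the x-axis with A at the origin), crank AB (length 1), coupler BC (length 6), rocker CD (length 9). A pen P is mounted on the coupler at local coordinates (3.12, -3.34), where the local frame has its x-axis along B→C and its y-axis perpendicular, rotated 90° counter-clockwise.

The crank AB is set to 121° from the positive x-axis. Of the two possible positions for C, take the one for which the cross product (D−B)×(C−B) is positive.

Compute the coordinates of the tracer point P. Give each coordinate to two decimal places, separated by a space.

4.06 0.79

A=(0,0), D=(11.00,0)
B = A + 1.00·(cos121°, sin121°) = (-0.5150, 0.8572)
|BD| = 11.5469
circle(B,6.00) ∩ circle(D,9.00): a=3.8249, h=4.6228
  candidates: C₊=(3.6424,5.1833) cross=53.379; C₋=(2.9561,-4.0368) cross=-53.379
  mode + wants cross > 0 → take C=(3.6424,5.1833) (cross=53.379)
ex = (C−B)/|BC| = (0.6929,0.7210); ey = (-0.7210,0.6929)
P = B + 3.12·ex + -3.34·ey = (4.0551,0.7924)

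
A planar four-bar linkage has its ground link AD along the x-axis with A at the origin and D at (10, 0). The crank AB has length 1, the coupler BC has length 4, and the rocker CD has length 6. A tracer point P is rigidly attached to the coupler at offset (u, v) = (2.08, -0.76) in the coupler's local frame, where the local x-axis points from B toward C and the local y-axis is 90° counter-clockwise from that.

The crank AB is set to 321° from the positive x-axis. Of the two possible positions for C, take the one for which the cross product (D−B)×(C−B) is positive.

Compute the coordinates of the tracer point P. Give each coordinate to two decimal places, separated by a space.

2.95 -0.19

A=(0,0), D=(10.00,0)
B = A + 1.00·(cos321°, sin321°) = (0.7771, -0.6293)
|BD| = 9.2443
circle(B,4.00) ∩ circle(D,6.00): a=3.5404, h=1.8616
  candidates: C₊=(4.1826,1.4690) cross=17.209; C₋=(4.4361,-2.2456) cross=-17.209
  mode + wants cross > 0 → take C=(4.1826,1.4690) (cross=17.209)
ex = (C−B)/|BC| = (0.8514,0.5246); ey = (-0.5246,0.8514)
P = B + 2.08·ex + -0.76·ey = (2.9467,-0.1852)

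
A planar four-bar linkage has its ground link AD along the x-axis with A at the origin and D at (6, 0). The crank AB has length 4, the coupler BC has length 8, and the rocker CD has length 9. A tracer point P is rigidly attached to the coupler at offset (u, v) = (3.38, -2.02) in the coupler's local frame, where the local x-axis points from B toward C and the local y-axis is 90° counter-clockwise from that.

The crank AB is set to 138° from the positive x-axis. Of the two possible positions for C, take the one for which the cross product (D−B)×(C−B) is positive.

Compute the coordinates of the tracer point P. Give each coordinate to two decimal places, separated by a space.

0.84 3.65

A=(0,0), D=(6.00,0)
B = A + 4.00·(cos138°, sin138°) = (-2.9726, 2.6765)
|BD| = 9.3633
circle(B,8.00) ∩ circle(D,9.00): a=3.7738, h=7.0539
  candidates: C₊=(2.6602,8.3574) cross=66.048; C₋=(-1.3726,-5.1618) cross=-66.048
  mode + wants cross > 0 → take C=(2.6602,8.3574) (cross=66.048)
ex = (C−B)/|BC| = (0.7041,0.7101); ey = (-0.7101,0.7041)
P = B + 3.38·ex + -2.02·ey = (0.8417,3.6544)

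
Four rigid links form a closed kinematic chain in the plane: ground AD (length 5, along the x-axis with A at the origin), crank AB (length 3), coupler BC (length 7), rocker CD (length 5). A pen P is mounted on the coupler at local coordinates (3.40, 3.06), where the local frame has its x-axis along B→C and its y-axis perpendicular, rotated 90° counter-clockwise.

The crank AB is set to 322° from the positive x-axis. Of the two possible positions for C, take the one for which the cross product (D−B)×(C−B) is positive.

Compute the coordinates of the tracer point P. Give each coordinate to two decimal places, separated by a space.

A=(0,0), D=(5.00,0)
B = A + 3.00·(cos322°, sin322°) = (2.3640, -1.8470)
|BD| = 3.2186
circle(B,7.00) ∩ circle(D,5.00): a=5.3376, h=4.5288
  candidates: C₊=(4.1366,4.9249) cross=14.577; C₋=(9.3342,-2.4930) cross=-14.577
  mode + wants cross > 0 → take C=(4.1366,4.9249) (cross=14.577)
ex = (C−B)/|BC| = (0.2532,0.9674); ey = (-0.9674,0.2532)
P = B + 3.40·ex + 3.06·ey = (0.2647,2.2171)

0.26 2.22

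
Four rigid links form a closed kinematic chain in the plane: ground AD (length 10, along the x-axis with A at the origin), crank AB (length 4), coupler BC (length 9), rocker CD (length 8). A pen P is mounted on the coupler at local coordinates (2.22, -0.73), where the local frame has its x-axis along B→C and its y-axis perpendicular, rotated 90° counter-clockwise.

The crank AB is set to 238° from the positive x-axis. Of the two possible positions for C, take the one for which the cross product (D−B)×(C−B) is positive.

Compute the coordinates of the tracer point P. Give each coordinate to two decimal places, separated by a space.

A=(0,0), D=(10.00,0)
B = A + 4.00·(cos238°, sin238°) = (-2.1197, -3.3922)
|BD| = 12.5854
circle(B,9.00) ∩ circle(D,8.00): a=6.9681, h=5.6961
  candidates: C₊=(3.0553,3.9712) cross=71.688; C₋=(6.1258,-6.9993) cross=-71.688
  mode + wants cross > 0 → take C=(3.0553,3.9712) (cross=71.688)
ex = (C−B)/|BC| = (0.5750,0.8182); ey = (-0.8182,0.5750)
P = B + 2.22·ex + -0.73·ey = (-0.2459,-1.9956)

-0.25 -2.00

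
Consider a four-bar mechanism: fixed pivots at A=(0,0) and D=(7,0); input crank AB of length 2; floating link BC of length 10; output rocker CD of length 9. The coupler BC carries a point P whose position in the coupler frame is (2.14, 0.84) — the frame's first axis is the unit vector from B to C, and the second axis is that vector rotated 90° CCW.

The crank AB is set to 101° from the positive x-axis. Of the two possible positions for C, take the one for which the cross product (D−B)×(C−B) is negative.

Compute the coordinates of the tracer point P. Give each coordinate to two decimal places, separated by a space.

1.00 0.13

A=(0,0), D=(7.00,0)
B = A + 2.00·(cos101°, sin101°) = (-0.3816, 1.9633)
|BD| = 7.6382
circle(B,10.00) ∩ circle(D,9.00): a=5.0629, h=8.6237
  candidates: C₊=(6.7277,8.9959) cross=65.870; C₋=(2.2946,-7.6720) cross=-65.870
  mode - wants cross < 0 → take C=(2.2946,-7.6720) (cross=-65.870)
ex = (C−B)/|BC| = (0.2676,-0.9635); ey = (0.9635,0.2676)
P = B + 2.14·ex + 0.84·ey = (1.0005,0.1261)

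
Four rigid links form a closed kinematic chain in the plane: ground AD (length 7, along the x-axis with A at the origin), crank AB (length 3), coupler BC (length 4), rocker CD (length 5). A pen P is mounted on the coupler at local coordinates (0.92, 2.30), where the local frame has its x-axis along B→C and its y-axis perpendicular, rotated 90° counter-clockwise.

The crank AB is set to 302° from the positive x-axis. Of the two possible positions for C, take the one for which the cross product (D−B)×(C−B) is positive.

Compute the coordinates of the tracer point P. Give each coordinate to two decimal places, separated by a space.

A=(0,0), D=(7.00,0)
B = A + 3.00·(cos302°, sin302°) = (1.5898, -2.5441)
|BD| = 5.9786
circle(B,4.00) ∩ circle(D,5.00): a=2.2366, h=3.3163
  candidates: C₊=(2.2025,1.4086) cross=19.827; C₋=(5.0250,-4.5934) cross=-19.827
  mode + wants cross > 0 → take C=(2.2025,1.4086) (cross=19.827)
ex = (C−B)/|BC| = (0.1532,0.9882); ey = (-0.9882,0.1532)
P = B + 0.92·ex + 2.30·ey = (-0.5422,-1.2827)

-0.54 -1.28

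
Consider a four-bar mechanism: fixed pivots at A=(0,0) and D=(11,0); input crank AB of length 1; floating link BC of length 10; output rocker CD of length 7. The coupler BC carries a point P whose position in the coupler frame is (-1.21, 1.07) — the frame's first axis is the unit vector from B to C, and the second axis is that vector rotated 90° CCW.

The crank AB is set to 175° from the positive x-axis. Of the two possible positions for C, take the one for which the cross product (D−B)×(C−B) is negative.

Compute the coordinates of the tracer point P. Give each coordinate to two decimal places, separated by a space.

A=(0,0), D=(11.00,0)
B = A + 1.00·(cos175°, sin175°) = (-0.9962, 0.0872)
|BD| = 11.9965
circle(B,10.00) ∩ circle(D,7.00): a=8.1239, h=5.8312
  candidates: C₊=(7.1698,5.8592) cross=69.954; C₋=(7.0851,-5.8029) cross=-69.954
  mode - wants cross < 0 → take C=(7.0851,-5.8029) (cross=-69.954)
ex = (C−B)/|BC| = (0.8081,-0.5890); ey = (0.5890,0.8081)
P = B + -1.21·ex + 1.07·ey = (-1.3438,1.6646)

-1.34 1.66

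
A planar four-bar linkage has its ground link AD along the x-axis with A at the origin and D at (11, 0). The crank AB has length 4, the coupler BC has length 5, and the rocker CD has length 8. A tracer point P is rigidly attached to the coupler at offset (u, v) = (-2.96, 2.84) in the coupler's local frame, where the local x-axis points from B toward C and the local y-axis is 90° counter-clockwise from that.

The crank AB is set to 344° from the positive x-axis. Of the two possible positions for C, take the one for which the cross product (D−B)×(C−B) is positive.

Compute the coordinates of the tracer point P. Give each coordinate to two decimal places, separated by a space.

0.91 -3.97

A=(0,0), D=(11.00,0)
B = A + 4.00·(cos344°, sin344°) = (3.8450, -1.1025)
|BD| = 7.2394
circle(B,5.00) ∩ circle(D,8.00): a=0.9261, h=4.9135
  candidates: C₊=(4.0120,3.8947) cross=35.571; C₋=(5.5087,-5.8177) cross=-35.571
  mode + wants cross > 0 → take C=(4.0120,3.8947) (cross=35.571)
ex = (C−B)/|BC| = (0.0334,0.9994); ey = (-0.9994,0.0334)
P = B + -2.96·ex + 2.84·ey = (0.9078,-3.9660)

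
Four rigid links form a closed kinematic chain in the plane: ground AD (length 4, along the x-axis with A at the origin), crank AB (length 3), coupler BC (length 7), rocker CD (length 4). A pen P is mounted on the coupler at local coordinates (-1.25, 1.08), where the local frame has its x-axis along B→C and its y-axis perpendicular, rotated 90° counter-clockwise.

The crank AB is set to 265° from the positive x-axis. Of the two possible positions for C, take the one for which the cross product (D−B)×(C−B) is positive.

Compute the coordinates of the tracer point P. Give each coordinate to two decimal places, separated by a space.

A=(0,0), D=(4.00,0)
B = A + 3.00·(cos265°, sin265°) = (-0.2615, -2.9886)
|BD| = 5.2050
circle(B,7.00) ∩ circle(D,4.00): a=5.7725, h=3.9595
  candidates: C₊=(2.1912,3.5677) cross=20.609; C₋=(6.7382,-2.9159) cross=-20.609
  mode + wants cross > 0 → take C=(2.1912,3.5677) (cross=20.609)
ex = (C−B)/|BC| = (0.3504,0.9366); ey = (-0.9366,0.3504)
P = B + -1.25·ex + 1.08·ey = (-1.7110,-3.7809)

-1.71 -3.78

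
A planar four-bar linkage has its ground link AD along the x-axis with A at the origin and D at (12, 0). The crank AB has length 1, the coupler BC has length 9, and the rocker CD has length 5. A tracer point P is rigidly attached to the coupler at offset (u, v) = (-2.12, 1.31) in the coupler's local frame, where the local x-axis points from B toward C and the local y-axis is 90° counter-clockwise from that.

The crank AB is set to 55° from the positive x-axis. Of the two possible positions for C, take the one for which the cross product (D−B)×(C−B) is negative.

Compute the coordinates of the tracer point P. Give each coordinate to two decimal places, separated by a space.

A=(0,0), D=(12.00,0)
B = A + 1.00·(cos55°, sin55°) = (0.5736, 0.8192)
|BD| = 11.4557
circle(B,9.00) ∩ circle(D,5.00): a=8.1721, h=3.7706
  candidates: C₊=(8.9943,3.9957) cross=43.195; C₋=(8.4551,-3.5261) cross=-43.195
  mode - wants cross < 0 → take C=(8.4551,-3.5261) (cross=-43.195)
ex = (C−B)/|BC| = (0.8757,-0.4828); ey = (0.4828,0.8757)
P = B + -2.12·ex + 1.31·ey = (-0.6505,2.9899)

-0.65 2.99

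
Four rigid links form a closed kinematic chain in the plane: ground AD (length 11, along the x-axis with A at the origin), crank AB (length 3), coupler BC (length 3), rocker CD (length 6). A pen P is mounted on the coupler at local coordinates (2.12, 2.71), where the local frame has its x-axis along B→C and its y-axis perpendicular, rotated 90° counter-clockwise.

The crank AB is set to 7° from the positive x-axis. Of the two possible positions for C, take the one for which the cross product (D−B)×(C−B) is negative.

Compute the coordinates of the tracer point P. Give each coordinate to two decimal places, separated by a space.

A=(0,0), D=(11.00,0)
B = A + 3.00·(cos7°, sin7°) = (2.9776, 0.3656)
|BD| = 8.0307
circle(B,3.00) ∩ circle(D,6.00): a=2.3343, h=1.8844
  candidates: C₊=(5.3953,2.1418) cross=15.133; C₋=(5.2237,-1.6231) cross=-15.133
  mode - wants cross < 0 → take C=(5.2237,-1.6231) (cross=-15.133)
ex = (C−B)/|BC| = (0.7487,-0.6629); ey = (0.6629,0.7487)
P = B + 2.12·ex + 2.71·ey = (6.3614,0.9892)

6.36 0.99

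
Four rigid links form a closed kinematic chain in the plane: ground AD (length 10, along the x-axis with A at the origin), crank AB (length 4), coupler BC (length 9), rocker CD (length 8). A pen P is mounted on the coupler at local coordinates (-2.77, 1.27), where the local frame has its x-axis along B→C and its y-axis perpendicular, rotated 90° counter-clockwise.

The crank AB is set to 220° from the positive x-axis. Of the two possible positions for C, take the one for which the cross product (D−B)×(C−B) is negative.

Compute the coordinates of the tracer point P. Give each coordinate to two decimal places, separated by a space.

A=(0,0), D=(10.00,0)
B = A + 4.00·(cos220°, sin220°) = (-3.0642, -2.5712)
|BD| = 13.3148
circle(B,9.00) ∩ circle(D,8.00): a=7.2958, h=5.2699
  candidates: C₊=(3.0766,4.0084) cross=70.167; C₋=(5.1119,-6.3330) cross=-70.167
  mode - wants cross < 0 → take C=(5.1119,-6.3330) (cross=-70.167)
ex = (C−B)/|BC| = (0.9085,-0.4180); ey = (0.4180,0.9085)
P = B + -2.77·ex + 1.27·ey = (-5.0498,-0.2596)

-5.05 -0.26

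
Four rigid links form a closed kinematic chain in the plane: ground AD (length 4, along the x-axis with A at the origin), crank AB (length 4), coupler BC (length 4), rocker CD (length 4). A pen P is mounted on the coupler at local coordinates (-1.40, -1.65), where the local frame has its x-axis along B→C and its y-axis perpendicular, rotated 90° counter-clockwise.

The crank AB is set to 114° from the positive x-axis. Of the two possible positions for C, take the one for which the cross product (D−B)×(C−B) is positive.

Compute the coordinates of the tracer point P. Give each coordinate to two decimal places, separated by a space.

A=(0,0), D=(4.00,0)
B = A + 4.00·(cos114°, sin114°) = (-1.6269, 3.6542)
|BD| = 6.7094
circle(B,4.00) ∩ circle(D,4.00): a=3.3547, h=2.1786
  candidates: C₊=(2.3731,3.6542) cross=14.617; C₋=(0.0000,0.0000) cross=-14.617
  mode + wants cross > 0 → take C=(2.3731,3.6542) (cross=14.617)
ex = (C−B)/|BC| = (1.0000,-0.0000); ey = (0.0000,1.0000)
P = B + -1.40·ex + -1.65·ey = (-3.0269,2.0042)

-3.03 2.00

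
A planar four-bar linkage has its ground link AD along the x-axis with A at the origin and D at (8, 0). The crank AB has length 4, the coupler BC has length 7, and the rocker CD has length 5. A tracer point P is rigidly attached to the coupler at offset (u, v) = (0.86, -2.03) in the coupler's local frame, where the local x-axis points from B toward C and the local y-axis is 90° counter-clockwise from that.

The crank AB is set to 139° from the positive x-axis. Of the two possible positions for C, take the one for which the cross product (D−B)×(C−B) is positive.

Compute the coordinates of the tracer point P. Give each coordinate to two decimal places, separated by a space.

A=(0,0), D=(8.00,0)
B = A + 4.00·(cos139°, sin139°) = (-3.0188, 2.6242)
|BD| = 11.3270
circle(B,7.00) ∩ circle(D,5.00): a=6.7229, h=1.9499
  candidates: C₊=(3.9729,2.9636) cross=22.087; C₋=(3.0694,-0.8302) cross=-22.087
  mode + wants cross > 0 → take C=(3.9729,2.9636) (cross=22.087)
ex = (C−B)/|BC| = (0.9988,0.0485); ey = (-0.0485,0.9988)
P = B + 0.86·ex + -2.03·ey = (-2.0614,0.6383)

-2.06 0.64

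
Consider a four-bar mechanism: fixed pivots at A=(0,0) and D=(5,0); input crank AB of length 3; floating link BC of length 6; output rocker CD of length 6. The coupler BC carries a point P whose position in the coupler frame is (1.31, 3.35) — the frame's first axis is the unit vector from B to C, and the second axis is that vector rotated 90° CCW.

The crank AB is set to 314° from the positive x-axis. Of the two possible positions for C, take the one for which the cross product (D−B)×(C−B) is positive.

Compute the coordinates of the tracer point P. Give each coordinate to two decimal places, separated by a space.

-1.51 -2.00

A=(0,0), D=(5.00,0)
B = A + 3.00·(cos314°, sin314°) = (2.0840, -2.1580)
|BD| = 3.6277
circle(B,6.00) ∩ circle(D,6.00): a=1.8139, h=5.7193
  candidates: C₊=(0.1398,3.5182) cross=20.748; C₋=(6.9442,-5.6763) cross=-20.748
  mode + wants cross > 0 → take C=(0.1398,3.5182) (cross=20.748)
ex = (C−B)/|BC| = (-0.3240,0.9460); ey = (-0.9460,-0.3240)
P = B + 1.31·ex + 3.35·ey = (-1.5098,-2.0042)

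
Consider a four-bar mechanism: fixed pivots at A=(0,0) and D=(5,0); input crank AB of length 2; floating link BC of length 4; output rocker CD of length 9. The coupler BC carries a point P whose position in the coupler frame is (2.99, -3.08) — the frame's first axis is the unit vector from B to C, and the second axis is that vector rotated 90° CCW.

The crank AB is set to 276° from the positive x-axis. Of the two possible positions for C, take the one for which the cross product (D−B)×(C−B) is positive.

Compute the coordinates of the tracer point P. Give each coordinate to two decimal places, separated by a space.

-2.74 1.13

A=(0,0), D=(5.00,0)
B = A + 2.00·(cos276°, sin276°) = (0.2091, -1.9890)
|BD| = 5.1874
circle(B,4.00) ∩ circle(D,9.00): a=-3.6714, h=1.5876
  candidates: C₊=(-3.7905,-1.9305) cross=8.236; C₋=(-2.5730,-4.8631) cross=-8.236
  mode + wants cross > 0 → take C=(-3.7905,-1.9305) (cross=8.236)
ex = (C−B)/|BC| = (-0.9999,0.0146); ey = (-0.0146,-0.9999)
P = B + 2.99·ex + -3.08·ey = (-2.7355,1.1344)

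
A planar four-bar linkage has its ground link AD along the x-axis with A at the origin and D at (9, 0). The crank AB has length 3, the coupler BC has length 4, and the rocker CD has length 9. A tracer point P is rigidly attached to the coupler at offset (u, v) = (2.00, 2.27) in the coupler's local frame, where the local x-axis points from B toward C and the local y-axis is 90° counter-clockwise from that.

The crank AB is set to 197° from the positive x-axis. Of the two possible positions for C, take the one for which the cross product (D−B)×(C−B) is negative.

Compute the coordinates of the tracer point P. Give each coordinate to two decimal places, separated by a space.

0.03 -0.02

A=(0,0), D=(9.00,0)
B = A + 3.00·(cos197°, sin197°) = (-2.8689, -0.8771)
|BD| = 11.9013
circle(B,4.00) ∩ circle(D,9.00): a=3.2198, h=2.3733
  candidates: C₊=(0.1673,1.7270) cross=28.245; C₋=(0.5171,-3.0067) cross=-28.245
  mode - wants cross < 0 → take C=(0.5171,-3.0067) (cross=-28.245)
ex = (C−B)/|BC| = (0.8465,-0.5324); ey = (0.5324,0.8465)
P = B + 2.00·ex + 2.27·ey = (0.0326,-0.0203)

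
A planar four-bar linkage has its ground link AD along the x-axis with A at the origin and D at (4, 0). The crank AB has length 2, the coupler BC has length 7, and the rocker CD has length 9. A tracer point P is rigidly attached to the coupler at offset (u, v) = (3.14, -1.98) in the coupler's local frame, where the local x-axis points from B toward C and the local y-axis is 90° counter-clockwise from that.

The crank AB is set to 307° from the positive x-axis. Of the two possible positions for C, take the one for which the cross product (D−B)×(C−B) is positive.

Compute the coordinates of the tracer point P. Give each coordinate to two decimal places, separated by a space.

-0.43 1.73

A=(0,0), D=(4.00,0)
B = A + 2.00·(cos307°, sin307°) = (1.2036, -1.5973)
|BD| = 3.2204
circle(B,7.00) ∩ circle(D,9.00): a=-3.3581, h=6.1419
  candidates: C₊=(-4.7586,2.0703) cross=19.779; C₋=(1.3340,-8.5961) cross=-19.779
  mode + wants cross > 0 → take C=(-4.7586,2.0703) (cross=19.779)
ex = (C−B)/|BC| = (-0.8518,0.5239); ey = (-0.5239,-0.8518)
P = B + 3.14·ex + -1.98·ey = (-0.4335,1.7344)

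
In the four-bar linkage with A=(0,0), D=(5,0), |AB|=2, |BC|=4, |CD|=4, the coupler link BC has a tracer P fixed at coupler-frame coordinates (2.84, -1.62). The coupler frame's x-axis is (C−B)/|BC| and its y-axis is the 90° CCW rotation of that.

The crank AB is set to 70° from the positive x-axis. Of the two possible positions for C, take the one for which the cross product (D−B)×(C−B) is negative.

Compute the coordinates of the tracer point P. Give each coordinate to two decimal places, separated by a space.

-0.28 -1.24

A=(0,0), D=(5.00,0)
B = A + 2.00·(cos70°, sin70°) = (0.6840, 1.8794)
|BD| = 4.7074
circle(B,4.00) ∩ circle(D,4.00): a=2.3537, h=3.2342
  candidates: C₊=(4.1332,3.9050) cross=15.225; C₋=(1.5508,-2.0256) cross=-15.225
  mode - wants cross < 0 → take C=(1.5508,-2.0256) (cross=-15.225)
ex = (C−B)/|BC| = (0.2167,-0.9762); ey = (0.9762,0.2167)
P = B + 2.84·ex + -1.62·ey = (-0.2821,-1.2442)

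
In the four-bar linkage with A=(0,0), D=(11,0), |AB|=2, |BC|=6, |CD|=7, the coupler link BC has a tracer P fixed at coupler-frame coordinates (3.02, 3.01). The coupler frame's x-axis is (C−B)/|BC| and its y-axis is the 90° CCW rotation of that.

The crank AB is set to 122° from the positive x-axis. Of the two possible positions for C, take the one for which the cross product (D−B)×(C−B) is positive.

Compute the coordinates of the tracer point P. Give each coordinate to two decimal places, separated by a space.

1.13 5.35

A=(0,0), D=(11.00,0)
B = A + 2.00·(cos122°, sin122°) = (-1.0598, 1.6961)
|BD| = 12.1785
circle(B,6.00) ∩ circle(D,7.00): a=5.5555, h=2.2663
  candidates: C₊=(4.7572,3.1666) cross=27.600; C₋=(4.1259,-1.3218) cross=-27.600
  mode + wants cross > 0 → take C=(4.7572,3.1666) (cross=27.600)
ex = (C−B)/|BC| = (0.9695,0.2451); ey = (-0.2451,0.9695)
P = B + 3.02·ex + 3.01·ey = (1.1304,5.3544)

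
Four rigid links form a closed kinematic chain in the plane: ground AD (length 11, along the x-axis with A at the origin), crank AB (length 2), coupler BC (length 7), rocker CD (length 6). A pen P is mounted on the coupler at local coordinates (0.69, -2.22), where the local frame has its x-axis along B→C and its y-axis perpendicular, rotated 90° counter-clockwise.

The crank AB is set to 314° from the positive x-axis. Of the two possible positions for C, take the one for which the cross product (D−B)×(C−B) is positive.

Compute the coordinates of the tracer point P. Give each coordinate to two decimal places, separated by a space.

A=(0,0), D=(11.00,0)
B = A + 2.00·(cos314°, sin314°) = (1.3893, -1.4387)
|BD| = 9.7178
circle(B,7.00) ∩ circle(D,6.00): a=5.5278, h=4.2946
  candidates: C₊=(6.2204,3.6270) cross=41.734; C₋=(7.4920,-4.8676) cross=-41.734
  mode + wants cross > 0 → take C=(6.2204,3.6270) (cross=41.734)
ex = (C−B)/|BC| = (0.6901,0.7237); ey = (-0.7237,0.6901)
P = B + 0.69·ex + -2.22·ey = (3.4721,-2.4715)

3.47 -2.47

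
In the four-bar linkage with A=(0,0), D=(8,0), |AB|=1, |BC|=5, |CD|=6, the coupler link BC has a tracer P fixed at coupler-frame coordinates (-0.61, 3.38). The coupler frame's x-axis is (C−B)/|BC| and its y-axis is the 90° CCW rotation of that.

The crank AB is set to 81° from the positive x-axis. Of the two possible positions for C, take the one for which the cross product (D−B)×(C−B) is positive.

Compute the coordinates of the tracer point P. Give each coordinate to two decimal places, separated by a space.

A=(0,0), D=(8.00,0)
B = A + 1.00·(cos81°, sin81°) = (0.1564, 0.9877)
|BD| = 7.9055
circle(B,5.00) ∩ circle(D,6.00): a=3.2570, h=3.7936
  candidates: C₊=(3.8619,4.3447) cross=29.991; C₋=(2.9140,-3.1832) cross=-29.991
  mode + wants cross > 0 → take C=(3.8619,4.3447) (cross=29.991)
ex = (C−B)/|BC| = (0.7411,0.6714); ey = (-0.6714,0.7411)
P = B + -0.61·ex + 3.38·ey = (-2.5650,3.0830)

-2.56 3.08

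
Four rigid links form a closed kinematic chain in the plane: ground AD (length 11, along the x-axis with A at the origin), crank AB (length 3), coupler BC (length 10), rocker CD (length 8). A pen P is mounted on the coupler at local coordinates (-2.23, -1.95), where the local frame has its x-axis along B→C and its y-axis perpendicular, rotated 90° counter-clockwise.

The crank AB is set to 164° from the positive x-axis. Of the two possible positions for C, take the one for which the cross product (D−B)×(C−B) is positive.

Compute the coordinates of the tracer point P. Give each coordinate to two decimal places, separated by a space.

A=(0,0), D=(11.00,0)
B = A + 3.00·(cos164°, sin164°) = (-2.8838, 0.8269)
|BD| = 13.9084
circle(B,10.00) ∩ circle(D,8.00): a=8.2484, h=5.6537
  candidates: C₊=(5.6861,5.9802) cross=78.634; C₋=(5.0139,-5.3072) cross=-78.634
  mode + wants cross > 0 → take C=(5.6861,5.9802) (cross=78.634)
ex = (C−B)/|BC| = (0.8570,0.5153); ey = (-0.5153,0.8570)
P = B + -2.23·ex + -1.95·ey = (-3.7900,-1.9934)

-3.79 -1.99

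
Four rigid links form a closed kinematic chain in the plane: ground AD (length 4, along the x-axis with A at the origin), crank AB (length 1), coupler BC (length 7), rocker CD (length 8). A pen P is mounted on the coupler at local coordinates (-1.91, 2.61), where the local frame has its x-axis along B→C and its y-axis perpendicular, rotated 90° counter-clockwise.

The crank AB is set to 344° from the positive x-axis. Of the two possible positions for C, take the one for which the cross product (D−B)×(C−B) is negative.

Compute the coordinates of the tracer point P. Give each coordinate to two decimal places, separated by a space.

A=(0,0), D=(4.00,0)
B = A + 1.00·(cos344°, sin344°) = (0.9613, -0.2756)
|BD| = 3.0512
circle(B,7.00) ∩ circle(D,8.00): a=-0.9324, h=6.9376
  candidates: C₊=(-0.5941,6.5494) cross=21.168; C₋=(0.6594,-7.2691) cross=-21.168
  mode - wants cross < 0 → take C=(0.6594,-7.2691) (cross=-21.168)
ex = (C−B)/|BC| = (-0.0431,-0.9991); ey = (0.9991,-0.0431)
P = B + -1.91·ex + 2.61·ey = (3.6512,1.5200)

3.65 1.52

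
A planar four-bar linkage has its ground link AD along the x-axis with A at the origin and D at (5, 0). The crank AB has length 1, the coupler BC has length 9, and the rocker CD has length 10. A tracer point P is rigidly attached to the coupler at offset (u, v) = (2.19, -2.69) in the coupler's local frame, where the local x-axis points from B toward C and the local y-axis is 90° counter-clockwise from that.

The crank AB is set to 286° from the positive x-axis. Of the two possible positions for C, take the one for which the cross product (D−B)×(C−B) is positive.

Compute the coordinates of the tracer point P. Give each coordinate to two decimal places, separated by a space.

A=(0,0), D=(5.00,0)
B = A + 1.00·(cos286°, sin286°) = (0.2756, -0.9613)
|BD| = 4.8212
circle(B,9.00) ∩ circle(D,10.00): a=0.4401, h=8.9892
  candidates: C₊=(-1.0854,7.9352) cross=43.339; C₋=(2.4992,-9.6823) cross=-43.339
  mode + wants cross > 0 → take C=(-1.0854,7.9352) (cross=43.339)
ex = (C−B)/|BC| = (-0.1512,0.9885); ey = (-0.9885,-0.1512)
P = B + 2.19·ex + -2.69·ey = (2.6035,1.6104)

2.60 1.61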